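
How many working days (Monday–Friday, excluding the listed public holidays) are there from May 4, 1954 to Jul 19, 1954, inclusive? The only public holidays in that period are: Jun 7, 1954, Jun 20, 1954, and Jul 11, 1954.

May 4, 1954 is a Tuesday.
The range spans 77 days (inclusive of both endpoints).
77 = 7 × 11, so the span is exactly 11 full weeks.
Each full week contributes 5 weekdays (Mon–Fri): 11 × 5 = 55.
Total: 55.
Holidays: Jun 7, 1954 (Mon); Jun 20, 1954 (Sun); Jul 11, 1954 (Sun).
1 of the 3 holidays fall on weekdays; the rest are weekends and were already excluded.
Business days: 55 − 1 = 54.

54 working days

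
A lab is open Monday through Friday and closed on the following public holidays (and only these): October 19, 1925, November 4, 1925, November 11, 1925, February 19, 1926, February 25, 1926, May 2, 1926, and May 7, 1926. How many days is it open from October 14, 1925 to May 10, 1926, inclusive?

October 14, 1925 is a Wednesday.
That's 209 days from start to end, counting both.
209 = 7 × 29 + 6, so there are 29 full weeks plus 6 extra days.
Each full week contributes 5 weekdays (Mon–Fri): 29 × 5 = 145.
The 6 extra days are Wednesday, Thursday, Friday, Saturday, Sunday, Monday — 4 of them qualify.
Total: 145 + 4 = 149.
Holidays: October 19, 1925 (Mon); November 4, 1925 (Wed); November 11, 1925 (Wed); February 19, 1926 (Fri); February 25, 1926 (Thu); May 2, 1926 (Sun); May 7, 1926 (Fri).
6 of the 7 holidays fall on weekdays; the rest are weekends and were already excluded.
Business days: 149 − 6 = 143.

143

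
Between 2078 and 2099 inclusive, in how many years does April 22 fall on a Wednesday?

3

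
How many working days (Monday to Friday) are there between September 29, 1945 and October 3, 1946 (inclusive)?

264

September 29, 1945 is a Saturday.
The range spans 370 days (inclusive of both endpoints).
370 = 7 × 52 + 6, so there are 52 full weeks plus 6 extra days.
Each full week contributes 5 weekdays (Mon–Fri): 52 × 5 = 260.
The 6 extra days are Sat, Sun, Mon, Tue, Wed, Thu — 4 of them qualify.
Total: 260 + 4 = 264.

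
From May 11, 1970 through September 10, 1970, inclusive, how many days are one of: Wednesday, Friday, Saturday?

52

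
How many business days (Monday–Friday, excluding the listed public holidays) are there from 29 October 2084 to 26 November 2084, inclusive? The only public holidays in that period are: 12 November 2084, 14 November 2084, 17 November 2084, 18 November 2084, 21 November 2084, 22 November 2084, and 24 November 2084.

15 business days

29 October 2084 is a Sunday.
From 29 October 2084 to 26 November 2084 is 29 days inclusive.
29 = 7 × 4 + 1, so there are 4 full weeks plus 1 extra day.
Each full week contributes 5 weekdays (Mon–Fri): 4 × 5 = 20.
The 1 extra day is Sunday — none qualify.
Total: 20 + 0 = 20.
Holidays: 12 November 2084 (Sun); 14 November 2084 (Tue); 17 November 2084 (Fri); 18 November 2084 (Sat); 21 November 2084 (Tue); 22 November 2084 (Wed); 24 November 2084 (Fri).
5 of the 7 holidays fall on weekdays; the rest are weekends and were already excluded.
Business days: 20 − 5 = 15.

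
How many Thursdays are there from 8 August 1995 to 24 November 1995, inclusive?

16 Thursdays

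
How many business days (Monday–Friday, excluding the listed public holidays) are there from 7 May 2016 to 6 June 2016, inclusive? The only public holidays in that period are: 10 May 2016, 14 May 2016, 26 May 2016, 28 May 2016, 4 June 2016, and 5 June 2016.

7 May 2016 is a Saturday.
That's 31 days from start to end, counting both.
31 = 7 × 4 + 3, so there are 4 full weeks plus 3 extra days.
Each full week contributes 5 weekdays (Mon–Fri): 4 × 5 = 20.
The 3 extra days are Saturday, Sunday, Monday — 1 of them qualifies.
Total: 20 + 1 = 21.
Holidays: 10 May 2016 (Tue); 14 May 2016 (Sat); 26 May 2016 (Thu); 28 May 2016 (Sat); 4 June 2016 (Sat); 5 June 2016 (Sun).
2 of the 6 holidays fall on weekdays; the rest are weekends and were already excluded.
Business days: 21 − 2 = 19.

19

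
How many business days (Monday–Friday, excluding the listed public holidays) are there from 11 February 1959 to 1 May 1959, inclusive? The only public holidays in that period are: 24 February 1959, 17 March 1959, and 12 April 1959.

11 February 1959 is a Wednesday.
From 11 February 1959 to 1 May 1959 is 80 days inclusive.
80 = 7 × 11 + 3, so there are 11 full weeks plus 3 extra days.
Each full week contributes 5 weekdays (Mon–Fri): 11 × 5 = 55.
The 3 extra days are Wednesday, Thursday, Friday — 3 of them qualify.
Total: 55 + 3 = 58.
Holidays: 24 February 1959 (Tue); 17 March 1959 (Tue); 12 April 1959 (Sun).
2 of the 3 holidays fall on weekdays; the rest are weekends and were already excluded.
Business days: 58 − 2 = 56.

56 business days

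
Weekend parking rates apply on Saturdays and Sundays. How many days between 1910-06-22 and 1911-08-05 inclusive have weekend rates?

117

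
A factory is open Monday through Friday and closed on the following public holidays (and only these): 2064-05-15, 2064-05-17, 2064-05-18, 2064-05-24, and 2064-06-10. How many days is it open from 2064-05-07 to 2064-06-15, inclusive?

2064-05-07 is a Wednesday.
From 2064-05-07 to 2064-06-15 is 40 days inclusive.
40 = 7 × 5 + 5, so there are 5 full weeks plus 5 extra days.
Each full week contributes 5 weekdays (Mon–Fri): 5 × 5 = 25.
The 5 extra days are Wed, Thu, Fri, Sat, Sun — 3 of them qualify.
Total: 25 + 3 = 28.
Holidays: 2064-05-15 (Thu); 2064-05-17 (Sat); 2064-05-18 (Sun); 2064-05-24 (Sat); 2064-06-10 (Tue).
2 of the 5 holidays fall on weekdays; the rest are weekends and were already excluded.
Business days: 28 − 2 = 26.

26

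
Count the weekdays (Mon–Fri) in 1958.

261 weekdays

1 January 1958 is a Wednesday.
That's 365 days from start to end, counting both.
365 = 7 × 52 + 1, so there are 52 full weeks plus 1 extra day.
Each full week contributes 5 weekdays (Mon–Fri): 52 × 5 = 260.
The 1 extra day is Wed — 1 of them qualifies.
Total: 260 + 1 = 261.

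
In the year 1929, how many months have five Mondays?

A month has five Mondays exactly when Monday falls within its first (length − 28) days.
Jan: 31 days, starts Tue → 5 of Tue, Wed, Thu
Feb: 28 days, starts Fri → 5 of (none)
Mar: 31 days, starts Fri → 5 of Fri, Sat, Sun
Apr: 30 days, starts Mon → 5 of Mon, Tue ✓
May: 31 days, starts Wed → 5 of Wed, Thu, Fri
Jun: 30 days, starts Sat → 5 of Sat, Sun
Jul: 31 days, starts Mon → 5 of Mon, Tue, Wed ✓
Aug: 31 days, starts Thu → 5 of Thu, Fri, Sat
Sep: 30 days, starts Sun → 5 of Sun, Mon ✓
Oct: 31 days, starts Tue → 5 of Tue, Wed, Thu
Nov: 30 days, starts Fri → 5 of Fri, Sat
Dec: 31 days, starts Sun → 5 of Sun, Mon, Tue ✓
Months with five Mondays: Apr, Jul, Sep, Dec.

4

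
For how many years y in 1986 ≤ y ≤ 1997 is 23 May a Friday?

Day of week of May 23 in each year:
1986: Fri ✓, 1987: Sat, 1988: Mon, 1989: Tue, 1990: Wed, 1991: Thu, 1992: Sat, 1993: Sun, 1994: Mon, 1995: Tue, 1996: Thu, 1997: Fri ✓
Fridays: 1986, 1997.

2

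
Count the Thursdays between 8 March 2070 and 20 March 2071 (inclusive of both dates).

54 Thursdays

8 March 2070 is a Saturday.
That's 378 days from start to end, counting both.
378 = 7 × 54, so the span is exactly 54 full weeks.
Each full week contributes one Thursday: 54 so far.
Total: 54.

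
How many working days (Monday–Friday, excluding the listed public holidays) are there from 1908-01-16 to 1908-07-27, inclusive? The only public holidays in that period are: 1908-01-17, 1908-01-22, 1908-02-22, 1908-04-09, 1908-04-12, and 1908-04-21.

1908-01-16 is a Thursday.
The range spans 194 days (inclusive of both endpoints).
194 = 7 × 27 + 5, so there are 27 full weeks plus 5 extra days.
Each full week contributes 5 weekdays (Mon–Fri): 27 × 5 = 135.
The 5 extra days are Thu, Fri, Sat, Sun, Mon — 3 of them qualify.
Total: 135 + 3 = 138.
Holidays: 1908-01-17 (Fri); 1908-01-22 (Wed); 1908-02-22 (Sat); 1908-04-09 (Thu); 1908-04-12 (Sun); 1908-04-21 (Tue).
4 of the 6 holidays fall on weekdays; the rest are weekends and were already excluded.
Business days: 138 − 4 = 134.

134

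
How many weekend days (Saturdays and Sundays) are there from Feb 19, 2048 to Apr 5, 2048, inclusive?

14

Feb 19, 2048 is a Wednesday.
From Feb 19, 2048 to Apr 5, 2048 is 47 days inclusive.
47 = 7 × 6 + 5, so there are 6 full weeks plus 5 extra days.
Each full week contributes 2 weekend days (Sat, Sun): 6 × 2 = 12.
The 5 extra days are Wed, Thu, Fri, Sat, Sun — 2 of them qualify.
Total: 12 + 2 = 14.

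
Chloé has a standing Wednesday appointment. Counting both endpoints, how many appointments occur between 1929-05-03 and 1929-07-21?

11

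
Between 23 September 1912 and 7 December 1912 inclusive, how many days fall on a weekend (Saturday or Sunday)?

21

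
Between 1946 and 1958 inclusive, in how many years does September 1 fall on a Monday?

Day of week of September 1 in each year:
1946: Sun, 1947: Mon ✓, 1948: Wed, 1949: Thu, 1950: Fri, 1951: Sat, 1952: Mon ✓, 1953: Tue, 1954: Wed, 1955: Thu, 1956: Sat, 1957: Sun, 1958: Mon ✓
Mondays: 1947, 1952, 1958.

3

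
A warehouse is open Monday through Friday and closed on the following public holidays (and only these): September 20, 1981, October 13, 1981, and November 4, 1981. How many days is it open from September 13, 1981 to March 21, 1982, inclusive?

133 working days

September 13, 1981 is a Sunday.
From September 13, 1981 to March 21, 1982 is 190 days inclusive.
190 = 7 × 27 + 1, so there are 27 full weeks plus 1 extra day.
Each full week contributes 5 weekdays (Mon–Fri): 27 × 5 = 135.
The 1 extra day is Sunday — none qualify.
Total: 135 + 0 = 135.
Holidays: September 20, 1981 (Sun); October 13, 1981 (Tue); November 4, 1981 (Wed).
2 of the 3 holidays fall on weekdays; the rest are weekends and were already excluded.
Business days: 135 − 2 = 133.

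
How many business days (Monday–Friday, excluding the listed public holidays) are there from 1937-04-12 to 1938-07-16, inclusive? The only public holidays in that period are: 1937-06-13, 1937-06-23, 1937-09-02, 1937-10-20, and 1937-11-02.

326

1937-04-12 is a Monday.
From 1937-04-12 to 1938-07-16 is 461 days inclusive.
461 = 7 × 65 + 6, so there are 65 full weeks plus 6 extra days.
Each full week contributes 5 weekdays (Mon–Fri): 65 × 5 = 325.
The 6 extra days are Mon, Tue, Wed, Thu, Fri, Sat — 5 of them qualify.
Total: 325 + 5 = 330.
Holidays: 1937-06-13 (Sun); 1937-06-23 (Wed); 1937-09-02 (Thu); 1937-10-20 (Wed); 1937-11-02 (Tue).
4 of the 5 holidays fall on weekdays; the rest are weekends and were already excluded.
Business days: 330 − 4 = 326.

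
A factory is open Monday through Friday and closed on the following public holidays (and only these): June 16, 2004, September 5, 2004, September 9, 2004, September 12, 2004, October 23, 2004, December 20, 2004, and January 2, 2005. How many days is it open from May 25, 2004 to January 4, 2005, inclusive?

158

May 25, 2004 is a Tuesday.
That's 225 days from start to end, counting both.
225 = 7 × 32 + 1, so there are 32 full weeks plus 1 extra day.
Each full week contributes 5 weekdays (Mon–Fri): 32 × 5 = 160.
The 1 extra day is Tue — 1 of them qualifies.
Total: 160 + 1 = 161.
Holidays: June 16, 2004 (Wed); September 5, 2004 (Sun); September 9, 2004 (Thu); September 12, 2004 (Sun); October 23, 2004 (Sat); December 20, 2004 (Mon); January 2, 2005 (Sun).
3 of the 7 holidays fall on weekdays; the rest are weekends and were already excluded.
Business days: 161 − 3 = 158.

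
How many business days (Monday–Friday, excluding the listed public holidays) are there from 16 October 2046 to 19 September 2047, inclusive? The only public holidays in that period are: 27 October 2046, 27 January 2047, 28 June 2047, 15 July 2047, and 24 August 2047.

241 business days

16 October 2046 is a Tuesday.
From 16 October 2046 to 19 September 2047 is 339 days inclusive.
339 = 7 × 48 + 3, so there are 48 full weeks plus 3 extra days.
Each full week contributes 5 weekdays (Mon–Fri): 48 × 5 = 240.
The 3 extra days are Tue, Wed, Thu — 3 of them qualify.
Total: 240 + 3 = 243.
Holidays: 27 October 2046 (Sat); 27 January 2047 (Sun); 28 June 2047 (Fri); 15 July 2047 (Mon); 24 August 2047 (Sat).
2 of the 5 holidays fall on weekdays; the rest are weekends and were already excluded.
Business days: 243 − 2 = 241.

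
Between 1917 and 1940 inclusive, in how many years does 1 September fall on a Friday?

Day of week of September 1 in each year:
1917: Sat, 1918: Sun, 1919: Mon, 1920: Wed, 1921: Thu, 1922: Fri ✓, 1923: Sat, 1924: Mon, 1925: Tue, 1926: Wed, 1927: Thu, 1928: Sat, 1929: Sun, 1930: Mon, 1931: Tue, 1932: Thu, 1933: Fri ✓, 1934: Sat, 1935: Sun, 1936: Tue, 1937: Wed, 1938: Thu, 1939: Fri ✓, 1940: Sun
Fridays: 1922, 1933, 1939.

3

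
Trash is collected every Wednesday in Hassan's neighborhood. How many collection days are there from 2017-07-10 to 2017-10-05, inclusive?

2017-07-10 is a Monday.
From 2017-07-10 to 2017-10-05 is 88 days inclusive.
88 = 7 × 12 + 4, so there are 12 full weeks plus 4 extra days.
Each full week contributes one Wednesday: 12 so far.
The 4 extra days are Mon, Tue, Wed, Thu — 1 of them qualifies.
Total: 12 + 1 = 13.

13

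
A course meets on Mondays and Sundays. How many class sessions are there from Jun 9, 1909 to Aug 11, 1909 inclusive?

18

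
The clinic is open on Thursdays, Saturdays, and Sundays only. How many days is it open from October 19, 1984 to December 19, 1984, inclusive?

26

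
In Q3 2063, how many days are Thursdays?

1 July 2063 is a Sunday.
The range spans 92 days (inclusive of both endpoints).
92 = 7 × 13 + 1, so there are 13 full weeks plus 1 extra day.
Each full week contributes one Thursday: 13 so far.
The 1 extra day is Sun — none qualify.
Total: 13 + 0 = 13.

13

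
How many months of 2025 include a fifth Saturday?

A month has five Saturdays exactly when Saturday falls within its first (length − 28) days.
Jan: 31 days, starts Wed → 5 of Wed, Thu, Fri
Feb: 28 days, starts Sat → 5 of (none)
Mar: 31 days, starts Sat → 5 of Sat, Sun, Mon ✓
Apr: 30 days, starts Tue → 5 of Tue, Wed
May: 31 days, starts Thu → 5 of Thu, Fri, Sat ✓
Jun: 30 days, starts Sun → 5 of Sun, Mon
Jul: 31 days, starts Tue → 5 of Tue, Wed, Thu
Aug: 31 days, starts Fri → 5 of Fri, Sat, Sun ✓
Sep: 30 days, starts Mon → 5 of Mon, Tue
Oct: 31 days, starts Wed → 5 of Wed, Thu, Fri
Nov: 30 days, starts Sat → 5 of Sat, Sun ✓
Dec: 31 days, starts Mon → 5 of Mon, Tue, Wed
Months with five Saturdays: Mar, May, Aug, Nov.

4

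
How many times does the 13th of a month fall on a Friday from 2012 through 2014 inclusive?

6

Friday-the-13ths by year:
2012: Jan, Apr, Jul
2013: Sep, Dec
2014: Jun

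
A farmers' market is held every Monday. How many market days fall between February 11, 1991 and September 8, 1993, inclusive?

February 11, 1991 is a Monday.
The range spans 941 days (inclusive of both endpoints).
941 = 7 × 134 + 3, so there are 134 full weeks plus 3 extra days.
Each full week contributes one Monday: 134 so far.
The 3 extra days are Monday, Tuesday, Wednesday — 1 of them qualifies.
Total: 134 + 1 = 135.

135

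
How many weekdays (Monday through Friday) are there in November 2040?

22

Nov 1, 2040 is a Thursday.
That's 30 days from start to end, counting both.
30 = 7 × 4 + 2, so there are 4 full weeks plus 2 extra days.
Each full week contributes 5 weekdays (Mon–Fri): 4 × 5 = 20.
The 2 extra days are Thu, Fri — 2 of them qualify.
Total: 20 + 2 = 22.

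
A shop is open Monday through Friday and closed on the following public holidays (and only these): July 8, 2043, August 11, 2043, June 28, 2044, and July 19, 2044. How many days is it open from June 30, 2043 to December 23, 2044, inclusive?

June 30, 2043 is a Tuesday.
From June 30, 2043 to December 23, 2044 is 543 days inclusive.
543 = 7 × 77 + 4, so there are 77 full weeks plus 4 extra days.
Each full week contributes 5 weekdays (Mon–Fri): 77 × 5 = 385.
The 4 extra days are Tue, Wed, Thu, Fri — 4 of them qualify.
Total: 385 + 4 = 389.
Holidays: July 8, 2043 (Wed); August 11, 2043 (Tue); June 28, 2044 (Tue); July 19, 2044 (Tue).
All 4 holidays fall on weekdays, so subtract 4.
Business days: 389 − 4 = 385.

385 working days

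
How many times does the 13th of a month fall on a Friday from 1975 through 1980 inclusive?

9

Friday-the-13ths by year:
1975: Jun
1976: Feb, Aug
1977: May
1978: Jan, Oct
1979: Apr, Jul
1980: Jun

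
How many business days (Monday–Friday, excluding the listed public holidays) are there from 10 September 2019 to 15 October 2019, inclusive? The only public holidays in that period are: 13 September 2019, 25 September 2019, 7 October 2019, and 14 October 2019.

22 business days

10 September 2019 is a Tuesday.
From 10 September 2019 to 15 October 2019 is 36 days inclusive.
36 = 7 × 5 + 1, so there are 5 full weeks plus 1 extra day.
Each full week contributes 5 weekdays (Mon–Fri): 5 × 5 = 25.
The 1 extra day is Tue — 1 of them qualifies.
Total: 25 + 1 = 26.
Holidays: 13 September 2019 (Fri); 25 September 2019 (Wed); 7 October 2019 (Mon); 14 October 2019 (Mon).
All 4 holidays fall on weekdays, so subtract 4.
Business days: 26 − 4 = 22.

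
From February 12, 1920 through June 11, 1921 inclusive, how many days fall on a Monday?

69 Mondays

February 12, 1920 is a Thursday.
The range spans 486 days (inclusive of both endpoints).
486 = 7 × 69 + 3, so there are 69 full weeks plus 3 extra days.
Each full week contributes one Monday: 69 so far.
The 3 extra days are Thursday, Friday, Saturday — none qualify.
Total: 69 + 0 = 69.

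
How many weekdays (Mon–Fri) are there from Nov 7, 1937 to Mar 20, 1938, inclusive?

95

Nov 7, 1937 is a Sunday.
That's 134 days from start to end, counting both.
134 = 7 × 19 + 1, so there are 19 full weeks plus 1 extra day.
Each full week contributes 5 weekdays (Mon–Fri): 19 × 5 = 95.
The 1 extra day is Sunday — none qualify.
Total: 95 + 0 = 95.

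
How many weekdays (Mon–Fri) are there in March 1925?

22

March 1, 1925 is a Sunday.
That's 31 days from start to end, counting both.
31 = 7 × 4 + 3, so there are 4 full weeks plus 3 extra days.
Each full week contributes 5 weekdays (Mon–Fri): 4 × 5 = 20.
The 3 extra days are Sun, Mon, Tue — 2 of them qualify.
Total: 20 + 2 = 22.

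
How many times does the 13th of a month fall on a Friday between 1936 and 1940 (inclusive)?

Friday-the-13ths by year:
1936: Mar, Nov
1937: Aug
1938: May
1939: Jan, Oct
1940: Sep, Dec

8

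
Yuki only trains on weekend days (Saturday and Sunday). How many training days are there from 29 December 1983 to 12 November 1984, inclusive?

92

29 December 1983 is a Thursday.
That's 320 days from start to end, counting both.
320 = 7 × 45 + 5, so there are 45 full weeks plus 5 extra days.
Each full week contributes 2 weekend days (Sat, Sun): 45 × 2 = 90.
The 5 extra days are Thursday, Friday, Saturday, Sunday, Monday — 2 of them qualify.
Total: 90 + 2 = 92.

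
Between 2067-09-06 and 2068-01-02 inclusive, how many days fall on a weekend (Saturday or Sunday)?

34

2067-09-06 is a Tuesday.
From 2067-09-06 to 2068-01-02 is 119 days inclusive.
119 = 7 × 17, so the span is exactly 17 full weeks.
Each full week contributes 2 weekend days (Sat, Sun): 17 × 2 = 34.
Total: 34.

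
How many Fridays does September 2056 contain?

Sep 1, 2056 is a Friday.
The range spans 30 days (inclusive of both endpoints).
30 = 7 × 4 + 2, so there are 4 full weeks plus 2 extra days.
Each full week contributes one Friday: 4 so far.
The 2 extra days are Friday, Saturday — 1 of them qualifies.
Total: 4 + 1 = 5.

5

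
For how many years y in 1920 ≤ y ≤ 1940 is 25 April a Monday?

4

Day of week of April 25 in each year:
1920: Sun, 1921: Mon ✓, 1922: Tue, 1923: Wed, 1924: Fri, 1925: Sat, 1926: Sun, 1927: Mon ✓, 1928: Wed, 1929: Thu, 1930: Fri, 1931: Sat, 1932: Mon ✓, 1933: Tue, 1934: Wed, 1935: Thu, 1936: Sat, 1937: Sun, 1938: Mon ✓, 1939: Tue, 1940: Thu
Mondays: 1921, 1927, 1932, 1938.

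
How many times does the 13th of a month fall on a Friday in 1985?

The 13th falls on a Friday when the month's 13th has weekday Fri.
Jan 13 is Sun; Feb 13 is Wed; Mar 13 is Wed; Apr 13 is Sat; May 13 is Mon; Jun 13 is Thu; Jul 13 is Sat; Aug 13 is Tue; Sep 13 is Fri ✓; Oct 13 is Sun; Nov 13 is Wed; Dec 13 is Fri ✓.
Friday the 13ths: Sep, Dec.

2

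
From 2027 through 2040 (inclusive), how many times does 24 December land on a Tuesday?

1

Day of week of December 24 in each year:
2027: Fri, 2028: Sun, 2029: Mon, 2030: Tue ✓, 2031: Wed, 2032: Fri, 2033: Sat, 2034: Sun, 2035: Mon, 2036: Wed, 2037: Thu, 2038: Fri, 2039: Sat, 2040: Mon
Tuesdays: 2030.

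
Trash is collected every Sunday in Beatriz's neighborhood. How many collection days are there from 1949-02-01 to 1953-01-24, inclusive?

207 Sundays

1949-02-01 is a Tuesday.
From 1949-02-01 to 1953-01-24 is 1454 days inclusive.
1454 = 7 × 207 + 5, so there are 207 full weeks plus 5 extra days.
Each full week contributes one Sunday: 207 so far.
The 5 extra days are Tue, Wed, Thu, Fri, Sat — none qualify.
Total: 207 + 0 = 207.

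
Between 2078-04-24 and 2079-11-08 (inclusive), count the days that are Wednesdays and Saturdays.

2078-04-24 is a Sunday.
That's 564 days from start to end, counting both.
564 = 7 × 80 + 4, so there are 80 full weeks plus 4 extra days.
Each full week contributes 2 days from the set (Wed, Sat): 80 × 2 = 160.
The 4 extra days are Sun, Mon, Tue, Wed — 1 of them qualifies.
Total: 160 + 1 = 161.

161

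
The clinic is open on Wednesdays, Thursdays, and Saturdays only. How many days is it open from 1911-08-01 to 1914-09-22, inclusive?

492

1911-08-01 is a Tuesday.
The range spans 1149 days (inclusive of both endpoints).
1149 = 7 × 164 + 1, so there are 164 full weeks plus 1 extra day.
Each full week contributes 3 days from the set (Wed, Thu, Sat): 164 × 3 = 492.
The 1 extra day is Tue — none qualify.
Total: 492 + 0 = 492.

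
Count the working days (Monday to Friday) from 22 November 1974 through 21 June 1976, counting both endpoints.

22 November 1974 is a Friday.
From 22 November 1974 to 21 June 1976 is 578 days inclusive.
578 = 7 × 82 + 4, so there are 82 full weeks plus 4 extra days.
Each full week contributes 5 weekdays (Mon–Fri): 82 × 5 = 410.
The 4 extra days are Friday, Saturday, Sunday, Monday — 2 of them qualify.
Total: 410 + 2 = 412.

412 weekdays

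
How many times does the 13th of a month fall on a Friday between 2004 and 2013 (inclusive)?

Friday-the-13ths by year:
2004: Feb, Aug
2005: May
2006: Jan, Oct
2007: Apr, Jul
2008: Jun
2009: Feb, Mar, Nov
2010: Aug
2011: May
2012: Jan, Apr, Jul
2013: Sep, Dec

18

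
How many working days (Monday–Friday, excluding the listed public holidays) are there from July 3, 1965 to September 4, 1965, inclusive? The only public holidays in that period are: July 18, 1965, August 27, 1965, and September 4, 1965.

July 3, 1965 is a Saturday.
The range spans 64 days (inclusive of both endpoints).
64 = 7 × 9 + 1, so there are 9 full weeks plus 1 extra day.
Each full week contributes 5 weekdays (Mon–Fri): 9 × 5 = 45.
The 1 extra day is Sat — none qualify.
Total: 45 + 0 = 45.
Holidays: July 18, 1965 (Sun); August 27, 1965 (Fri); September 4, 1965 (Sat).
1 of the 3 holidays fall on weekdays; the rest are weekends and were already excluded.
Business days: 45 − 1 = 44.

44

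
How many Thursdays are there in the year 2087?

52

January 1, 2087 is a Wednesday.
The range spans 365 days (inclusive of both endpoints).
365 = 7 × 52 + 1, so there are 52 full weeks plus 1 extra day.
Each full week contributes one Thursday: 52 so far.
The 1 extra day is Wednesday — none qualify.
Total: 52 + 0 = 52.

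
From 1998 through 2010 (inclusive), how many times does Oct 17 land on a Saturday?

Day of week of October 17 in each year:
1998: Sat ✓, 1999: Sun, 2000: Tue, 2001: Wed, 2002: Thu, 2003: Fri, 2004: Sun, 2005: Mon, 2006: Tue, 2007: Wed, 2008: Fri, 2009: Sat ✓, 2010: Sun
Saturdays: 1998, 2009.

2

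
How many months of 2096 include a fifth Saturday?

A month has five Saturdays exactly when Saturday falls within its first (length − 28) days.
Jan: 31 days, starts Sun → 5 of Sun, Mon, Tue
Feb: 29 days, starts Wed → 5 of Wed
Mar: 31 days, starts Thu → 5 of Thu, Fri, Sat ✓
Apr: 30 days, starts Sun → 5 of Sun, Mon
May: 31 days, starts Tue → 5 of Tue, Wed, Thu
Jun: 30 days, starts Fri → 5 of Fri, Sat ✓
Jul: 31 days, starts Sun → 5 of Sun, Mon, Tue
Aug: 31 days, starts Wed → 5 of Wed, Thu, Fri
Sep: 30 days, starts Sat → 5 of Sat, Sun ✓
Oct: 31 days, starts Mon → 5 of Mon, Tue, Wed
Nov: 30 days, starts Thu → 5 of Thu, Fri
Dec: 31 days, starts Sat → 5 of Sat, Sun, Mon ✓
Months with five Saturdays: Mar, Jun, Sep, Dec.

4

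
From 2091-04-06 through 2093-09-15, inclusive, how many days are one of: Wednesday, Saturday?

2091-04-06 is a Friday.
That's 894 days from start to end, counting both.
894 = 7 × 127 + 5, so there are 127 full weeks plus 5 extra days.
Each full week contributes 2 days from the set (Wed, Sat): 127 × 2 = 254.
The 5 extra days are Fri, Sat, Sun, Mon, Tue — 1 of them qualifies.
Total: 254 + 1 = 255.

255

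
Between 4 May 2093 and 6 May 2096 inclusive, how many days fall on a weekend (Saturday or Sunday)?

314

4 May 2093 is a Monday.
From 4 May 2093 to 6 May 2096 is 1099 days inclusive.
1099 = 7 × 157, so the span is exactly 157 full weeks.
Each full week contributes 2 weekend days (Sat, Sun): 157 × 2 = 314.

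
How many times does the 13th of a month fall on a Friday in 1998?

3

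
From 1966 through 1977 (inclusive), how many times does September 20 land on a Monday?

Day of week of September 20 in each year:
1966: Tue, 1967: Wed, 1968: Fri, 1969: Sat, 1970: Sun, 1971: Mon ✓, 1972: Wed, 1973: Thu, 1974: Fri, 1975: Sat, 1976: Mon ✓, 1977: Tue
Mondays: 1971, 1976.

2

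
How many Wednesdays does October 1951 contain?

1 October 1951 is a Monday.
The range spans 31 days (inclusive of both endpoints).
31 = 7 × 4 + 3, so there are 4 full weeks plus 3 extra days.
Each full week contributes one Wednesday: 4 so far.
The 3 extra days are Monday, Tuesday, Wednesday — 1 of them qualifies.
Total: 4 + 1 = 5.

5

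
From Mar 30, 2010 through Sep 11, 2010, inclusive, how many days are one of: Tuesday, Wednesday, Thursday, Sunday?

Mar 30, 2010 is a Tuesday.
From Mar 30, 2010 to Sep 11, 2010 is 166 days inclusive.
166 = 7 × 23 + 5, so there are 23 full weeks plus 5 extra days.
Each full week contributes 4 days from the set (Tue, Wed, Thu, Sun): 23 × 4 = 92.
The 5 extra days are Tuesday, Wednesday, Thursday, Friday, Saturday — 3 of them qualify.
Total: 92 + 3 = 95.

95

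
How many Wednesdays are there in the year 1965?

January 1, 1965 is a Friday.
The range spans 365 days (inclusive of both endpoints).
365 = 7 × 52 + 1, so there are 52 full weeks plus 1 extra day.
Each full week contributes one Wednesday: 52 so far.
The 1 extra day is Fri — none qualify.
Total: 52 + 0 = 52.

52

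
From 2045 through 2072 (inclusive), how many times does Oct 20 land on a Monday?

Day of week of October 20 in each year:
2045: Fri, 2046: Sat, 2047: Sun, 2048: Tue, 2049: Wed, 2050: Thu, 2051: Fri, 2052: Sun, 2053: Mon ✓, 2054: Tue, 2055: Wed, 2056: Fri, 2057: Sat, 2058: Sun, 2059: Mon ✓, 2060: Wed, 2061: Thu, 2062: Fri, 2063: Sat, 2064: Mon ✓, 2065: Tue, 2066: Wed, 2067: Thu, 2068: Sat, 2069: Sun, 2070: Mon ✓, 2071: Tue, 2072: Thu
Mondays: 2053, 2059, 2064, 2070.

4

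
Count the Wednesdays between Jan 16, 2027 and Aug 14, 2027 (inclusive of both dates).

30

Jan 16, 2027 is a Saturday.
That's 211 days from start to end, counting both.
211 = 7 × 30 + 1, so there are 30 full weeks plus 1 extra day.
Each full week contributes one Wednesday: 30 so far.
The 1 extra day is Saturday — none qualify.
Total: 30 + 0 = 30.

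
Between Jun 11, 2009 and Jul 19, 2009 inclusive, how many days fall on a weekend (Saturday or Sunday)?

12

Jun 11, 2009 is a Thursday.
The range spans 39 days (inclusive of both endpoints).
39 = 7 × 5 + 4, so there are 5 full weeks plus 4 extra days.
Each full week contributes 2 weekend days (Sat, Sun): 5 × 2 = 10.
The 4 extra days are Thursday, Friday, Saturday, Sunday — 2 of them qualify.
Total: 10 + 2 = 12.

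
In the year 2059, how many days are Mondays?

January 1, 2059 is a Wednesday.
That's 365 days from start to end, counting both.
365 = 7 × 52 + 1, so there are 52 full weeks plus 1 extra day.
Each full week contributes one Monday: 52 so far.
The 1 extra day is Wednesday — none qualify.
Total: 52 + 0 = 52.

52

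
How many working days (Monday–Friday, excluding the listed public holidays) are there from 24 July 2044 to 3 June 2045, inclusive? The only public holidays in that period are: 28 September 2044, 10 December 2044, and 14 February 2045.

24 July 2044 is a Sunday.
That's 315 days from start to end, counting both.
315 = 7 × 45, so the span is exactly 45 full weeks.
Each full week contributes 5 weekdays (Mon–Fri): 45 × 5 = 225.
Total: 225.
Holidays: 28 September 2044 (Wed); 10 December 2044 (Sat); 14 February 2045 (Tue).
2 of the 3 holidays fall on weekdays; the rest are weekends and were already excluded.
Business days: 225 − 2 = 223.

223 working days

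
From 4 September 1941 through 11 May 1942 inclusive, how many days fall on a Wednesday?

4 September 1941 is a Thursday.
That's 250 days from start to end, counting both.
250 = 7 × 35 + 5, so there are 35 full weeks plus 5 extra days.
Each full week contributes one Wednesday: 35 so far.
The 5 extra days are Thu, Fri, Sat, Sun, Mon — none qualify.
Total: 35 + 0 = 35.

35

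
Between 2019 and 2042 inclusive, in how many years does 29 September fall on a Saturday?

Day of week of September 29 in each year:
2019: Sun, 2020: Tue, 2021: Wed, 2022: Thu, 2023: Fri, 2024: Sun, 2025: Mon, 2026: Tue, 2027: Wed, 2028: Fri, 2029: Sat ✓, 2030: Sun, 2031: Mon, 2032: Wed, 2033: Thu, 2034: Fri, 2035: Sat ✓, 2036: Mon, 2037: Tue, 2038: Wed, 2039: Thu, 2040: Sat ✓, 2041: Sun, 2042: Mon
Saturdays: 2029, 2035, 2040.

3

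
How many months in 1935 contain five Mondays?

4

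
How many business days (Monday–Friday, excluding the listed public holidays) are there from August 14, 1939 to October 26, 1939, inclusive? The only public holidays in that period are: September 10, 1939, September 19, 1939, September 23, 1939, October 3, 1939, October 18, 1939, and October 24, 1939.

August 14, 1939 is a Monday.
That's 74 days from start to end, counting both.
74 = 7 × 10 + 4, so there are 10 full weeks plus 4 extra days.
Each full week contributes 5 weekdays (Mon–Fri): 10 × 5 = 50.
The 4 extra days are Monday, Tuesday, Wednesday, Thursday — 4 of them qualify.
Total: 50 + 4 = 54.
Holidays: September 10, 1939 (Sun); September 19, 1939 (Tue); September 23, 1939 (Sat); October 3, 1939 (Tue); October 18, 1939 (Wed); October 24, 1939 (Tue).
4 of the 6 holidays fall on weekdays; the rest are weekends and were already excluded.
Business days: 54 − 4 = 50.

50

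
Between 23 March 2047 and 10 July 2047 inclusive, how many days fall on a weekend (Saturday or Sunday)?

32

23 March 2047 is a Saturday.
From 23 March 2047 to 10 July 2047 is 110 days inclusive.
110 = 7 × 15 + 5, so there are 15 full weeks plus 5 extra days.
Each full week contributes 2 weekend days (Sat, Sun): 15 × 2 = 30.
The 5 extra days are Sat, Sun, Mon, Tue, Wed — 2 of them qualify.
Total: 30 + 2 = 32.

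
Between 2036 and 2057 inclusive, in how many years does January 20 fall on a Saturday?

3

Day of week of January 20 in each year:
2036: Sun, 2037: Tue, 2038: Wed, 2039: Thu, 2040: Fri, 2041: Sun, 2042: Mon, 2043: Tue, 2044: Wed, 2045: Fri, 2046: Sat ✓, 2047: Sun, 2048: Mon, 2049: Wed, 2050: Thu, 2051: Fri, 2052: Sat ✓, 2053: Mon, 2054: Tue, 2055: Wed, 2056: Thu, 2057: Sat ✓
Saturdays: 2046, 2052, 2057.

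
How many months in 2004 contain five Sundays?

4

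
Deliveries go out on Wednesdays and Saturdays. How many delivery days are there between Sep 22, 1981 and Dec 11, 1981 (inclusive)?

Sep 22, 1981 is a Tuesday.
That's 81 days from start to end, counting both.
81 = 7 × 11 + 4, so there are 11 full weeks plus 4 extra days.
Each full week contributes 2 days from the set (Wed, Sat): 11 × 2 = 22.
The 4 extra days are Tuesday, Wednesday, Thursday, Friday — 1 of them qualifies.
Total: 22 + 1 = 23.

23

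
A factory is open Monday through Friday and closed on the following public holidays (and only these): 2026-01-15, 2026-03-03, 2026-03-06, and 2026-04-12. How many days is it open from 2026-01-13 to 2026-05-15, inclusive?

86 working days

2026-01-13 is a Tuesday.
The range spans 123 days (inclusive of both endpoints).
123 = 7 × 17 + 4, so there are 17 full weeks plus 4 extra days.
Each full week contributes 5 weekdays (Mon–Fri): 17 × 5 = 85.
The 4 extra days are Tuesday, Wednesday, Thursday, Friday — 4 of them qualify.
Total: 85 + 4 = 89.
Holidays: 2026-01-15 (Thu); 2026-03-03 (Tue); 2026-03-06 (Fri); 2026-04-12 (Sun).
3 of the 4 holidays fall on weekdays; the rest are weekends and were already excluded.
Business days: 89 − 3 = 86.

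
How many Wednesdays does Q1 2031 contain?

13

1 January 2031 is a Wednesday.
From 1 January 2031 to 31 March 2031 is 90 days inclusive.
90 = 7 × 12 + 6, so there are 12 full weeks plus 6 extra days.
Each full week contributes one Wednesday: 12 so far.
The 6 extra days are Wed, Thu, Fri, Sat, Sun, Mon — 1 of them qualifies.
Total: 12 + 1 = 13.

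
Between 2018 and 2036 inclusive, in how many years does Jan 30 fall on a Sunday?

Day of week of January 30 in each year:
2018: Tue, 2019: Wed, 2020: Thu, 2021: Sat, 2022: Sun ✓, 2023: Mon, 2024: Tue, 2025: Thu, 2026: Fri, 2027: Sat, 2028: Sun ✓, 2029: Tue, 2030: Wed, 2031: Thu, 2032: Fri, 2033: Sun ✓, 2034: Mon, 2035: Tue, 2036: Wed
Sundays: 2022, 2028, 2033.

3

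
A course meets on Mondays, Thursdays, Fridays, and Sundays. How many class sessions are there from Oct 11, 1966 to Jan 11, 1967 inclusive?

Oct 11, 1966 is a Tuesday.
From Oct 11, 1966 to Jan 11, 1967 is 93 days inclusive.
93 = 7 × 13 + 2, so there are 13 full weeks plus 2 extra days.
Each full week contributes 4 days from the set (Mon, Thu, Fri, Sun): 13 × 4 = 52.
The 2 extra days are Tue, Wed — none qualify.
Total: 52 + 0 = 52.

52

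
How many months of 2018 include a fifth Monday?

5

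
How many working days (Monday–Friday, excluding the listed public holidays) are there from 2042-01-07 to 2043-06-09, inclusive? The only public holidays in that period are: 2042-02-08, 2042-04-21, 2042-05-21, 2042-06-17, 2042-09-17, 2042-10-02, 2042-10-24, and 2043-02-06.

364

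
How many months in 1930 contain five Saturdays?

4

A month has five Saturdays exactly when Saturday falls within its first (length − 28) days.
Jan: 31 days, starts Wed → 5 of Wed, Thu, Fri
Feb: 28 days, starts Sat → 5 of (none)
Mar: 31 days, starts Sat → 5 of Sat, Sun, Mon ✓
Apr: 30 days, starts Tue → 5 of Tue, Wed
May: 31 days, starts Thu → 5 of Thu, Fri, Sat ✓
Jun: 30 days, starts Sun → 5 of Sun, Mon
Jul: 31 days, starts Tue → 5 of Tue, Wed, Thu
Aug: 31 days, starts Fri → 5 of Fri, Sat, Sun ✓
Sep: 30 days, starts Mon → 5 of Mon, Tue
Oct: 31 days, starts Wed → 5 of Wed, Thu, Fri
Nov: 30 days, starts Sat → 5 of Sat, Sun ✓
Dec: 31 days, starts Mon → 5 of Mon, Tue, Wed
Months with five Saturdays: Mar, May, Aug, Nov.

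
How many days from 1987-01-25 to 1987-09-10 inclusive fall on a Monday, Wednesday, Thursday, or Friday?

131

1987-01-25 is a Sunday.
That's 229 days from start to end, counting both.
229 = 7 × 32 + 5, so there are 32 full weeks plus 5 extra days.
Each full week contributes 4 days from the set (Mon, Wed, Thu, Fri): 32 × 4 = 128.
The 5 extra days are Sunday, Monday, Tuesday, Wednesday, Thursday — 3 of them qualify.
Total: 128 + 3 = 131.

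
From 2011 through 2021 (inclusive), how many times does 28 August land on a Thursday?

1

Day of week of August 28 in each year:
2011: Sun, 2012: Tue, 2013: Wed, 2014: Thu ✓, 2015: Fri, 2016: Sun, 2017: Mon, 2018: Tue, 2019: Wed, 2020: Fri, 2021: Sat
Thursdays: 2014.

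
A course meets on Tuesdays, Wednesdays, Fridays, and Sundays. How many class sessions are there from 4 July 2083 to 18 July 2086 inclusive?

635

4 July 2083 is a Sunday.
From 4 July 2083 to 18 July 2086 is 1111 days inclusive.
1111 = 7 × 158 + 5, so there are 158 full weeks plus 5 extra days.
Each full week contributes 4 days from the set (Tue, Wed, Fri, Sun): 158 × 4 = 632.
The 5 extra days are Sunday, Monday, Tuesday, Wednesday, Thursday — 3 of them qualify.
Total: 632 + 3 = 635.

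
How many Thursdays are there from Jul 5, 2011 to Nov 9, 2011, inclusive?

18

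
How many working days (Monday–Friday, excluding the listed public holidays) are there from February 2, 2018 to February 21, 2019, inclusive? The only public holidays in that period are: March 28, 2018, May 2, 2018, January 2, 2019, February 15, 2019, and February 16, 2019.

February 2, 2018 is a Friday.
From February 2, 2018 to February 21, 2019 is 385 days inclusive.
385 = 7 × 55, so the span is exactly 55 full weeks.
Each full week contributes 5 weekdays (Mon–Fri): 55 × 5 = 275.
Holidays: March 28, 2018 (Wed); May 2, 2018 (Wed); January 2, 2019 (Wed); February 15, 2019 (Fri); February 16, 2019 (Sat).
4 of the 5 holidays fall on weekdays; the rest are weekends and were already excluded.
Business days: 275 − 4 = 271.

271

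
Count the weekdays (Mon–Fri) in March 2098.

21 weekdays

March 1, 2098 is a Saturday.
From March 1, 2098 to March 31, 2098 is 31 days inclusive.
31 = 7 × 4 + 3, so there are 4 full weeks plus 3 extra days.
Each full week contributes 5 weekdays (Mon–Fri): 4 × 5 = 20.
The 3 extra days are Saturday, Sunday, Monday — 1 of them qualifies.
Total: 20 + 1 = 21.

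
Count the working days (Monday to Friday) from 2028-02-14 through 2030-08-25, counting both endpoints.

660 weekdays

2028-02-14 is a Monday.
The range spans 924 days (inclusive of both endpoints).
924 = 7 × 132, so the span is exactly 132 full weeks.
Each full week contributes 5 weekdays (Mon–Fri): 132 × 5 = 660.
Total: 660.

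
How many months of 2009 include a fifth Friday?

4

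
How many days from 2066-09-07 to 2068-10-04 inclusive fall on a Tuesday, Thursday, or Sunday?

326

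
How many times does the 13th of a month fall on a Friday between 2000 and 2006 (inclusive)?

11

Friday-the-13ths by year:
2000: Oct
2001: Apr, Jul
2002: Sep, Dec
2003: Jun
2004: Feb, Aug
2005: May
2006: Jan, Oct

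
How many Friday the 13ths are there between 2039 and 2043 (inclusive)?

Friday-the-13ths by year:
2039: May
2040: Jan, Apr, Jul
2041: Sep, Dec
2042: Jun
2043: Feb, Mar, Nov

10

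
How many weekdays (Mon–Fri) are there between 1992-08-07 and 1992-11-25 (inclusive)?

79

1992-08-07 is a Friday.
The range spans 111 days (inclusive of both endpoints).
111 = 7 × 15 + 6, so there are 15 full weeks plus 6 extra days.
Each full week contributes 5 weekdays (Mon–Fri): 15 × 5 = 75.
The 6 extra days are Friday, Saturday, Sunday, Monday, Tuesday, Wednesday — 4 of them qualify.
Total: 75 + 4 = 79.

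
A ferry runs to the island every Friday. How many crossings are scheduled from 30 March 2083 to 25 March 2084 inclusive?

52

30 March 2083 is a Tuesday.
The range spans 362 days (inclusive of both endpoints).
362 = 7 × 51 + 5, so there are 51 full weeks plus 5 extra days.
Each full week contributes one Friday: 51 so far.
The 5 extra days are Tue, Wed, Thu, Fri, Sat — 1 of them qualifies.
Total: 51 + 1 = 52.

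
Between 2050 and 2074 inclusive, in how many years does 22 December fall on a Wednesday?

3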